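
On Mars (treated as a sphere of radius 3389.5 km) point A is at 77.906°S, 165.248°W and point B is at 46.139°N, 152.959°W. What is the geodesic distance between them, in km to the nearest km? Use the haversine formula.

7352 km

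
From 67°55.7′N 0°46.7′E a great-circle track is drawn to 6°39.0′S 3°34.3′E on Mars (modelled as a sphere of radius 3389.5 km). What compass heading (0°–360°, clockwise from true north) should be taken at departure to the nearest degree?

With φ₁ = 1.1856, φ₂ = -0.1161, Δλ = 0.0488 rad, the forward-azimuth formula gives
θ = atan2( sin Δλ cos φ₂ , cos φ₁ sin φ₂ − sin φ₁ cos φ₂ cos Δλ ) = atan2(0.0484, -0.9629) = 177.12°.
So the initial bearing is 177°.

177°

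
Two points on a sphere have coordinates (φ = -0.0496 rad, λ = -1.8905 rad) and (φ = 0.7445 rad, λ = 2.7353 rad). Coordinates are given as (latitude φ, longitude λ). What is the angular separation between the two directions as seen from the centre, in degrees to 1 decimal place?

95.6°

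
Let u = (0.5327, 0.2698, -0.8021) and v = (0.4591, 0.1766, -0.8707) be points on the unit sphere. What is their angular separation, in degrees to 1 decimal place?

7.9°

u·v = 0.9906; |u| = 1.0000, |v| = 1.0000.
cos θ = (u·v)/(|u||v|) = 0.9906, so θ = 7.9°.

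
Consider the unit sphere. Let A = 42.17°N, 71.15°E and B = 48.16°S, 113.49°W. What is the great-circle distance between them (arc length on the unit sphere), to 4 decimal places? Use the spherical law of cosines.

3.0225

In radians: φ₁ = 0.7360, φ₂ = -0.8406, Δλ = 175.360° = 3.0606 rad.
cos c = sin φ₁ sin φ₂ + cos φ₁ cos φ₂ cos Δλ = (0.6713)(-0.7450) + (0.7412)(0.6671)(-0.9967) = -0.99292,
so c = arccos(-0.99292) = 3.02253 rad.
On the unit sphere the arc length equals the central angle: 3.0225.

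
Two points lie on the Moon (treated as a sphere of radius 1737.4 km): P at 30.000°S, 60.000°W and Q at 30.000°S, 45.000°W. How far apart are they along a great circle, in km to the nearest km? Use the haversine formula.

In radians: φ₁ = -0.5236, φ₂ = -0.5236, Δλ = 15.000° = 0.2618 rad.
Haversine: a = sin²(Δφ/2) + cos φ₁ cos φ₂ sin²(Δλ/2) = 0.0000 + (0.8660)(0.8660)(0.0170) = 0.01278.
Central angle c = 2·arcsin(√a) = 0.22656 rad.
Distance = R·c = 1737.4 × 0.2266 ≈ 394 km.

394 km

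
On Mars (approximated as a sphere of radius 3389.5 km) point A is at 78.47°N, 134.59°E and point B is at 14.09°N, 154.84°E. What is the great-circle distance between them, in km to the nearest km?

With latitudes φ₁ = 78.470°, φ₂ = 14.090° and longitude difference Δλ = 20.250°:
cos c = sin φ₁ sin φ₂ + cos φ₁ cos φ₂ cos Δλ = (0.9798)(0.2434) + (0.1999)(0.9699)(0.9382) = 0.42042,
so c = arccos(0.42042) = 1.13689 rad.
Distance = R·c = 3389.5 × 1.1369 ≈ 3853 km.

3853 km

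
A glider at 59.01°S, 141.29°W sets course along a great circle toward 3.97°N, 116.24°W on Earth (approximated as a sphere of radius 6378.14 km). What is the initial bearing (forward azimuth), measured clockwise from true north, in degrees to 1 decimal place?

27.5°

Δλ = 25.050° = 0.4372 rad.
y = sin Δλ · cos φ₂ = (0.4234)(0.9976) = 0.4224
x = cos φ₁ sin φ₂ − sin φ₁ cos φ₂ cos Δλ = (0.5149)(0.0692) − (-0.8573)(0.9976)(0.9059) = 0.8104
θ = atan2(y, x) = 27.53°, so the bearing is 27.5°.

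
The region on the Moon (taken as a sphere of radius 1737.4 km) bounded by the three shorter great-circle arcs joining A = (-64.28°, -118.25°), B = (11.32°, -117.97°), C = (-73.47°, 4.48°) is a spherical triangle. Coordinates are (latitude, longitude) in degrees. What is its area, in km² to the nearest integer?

Side lengths (central angles): a = 1.9154, b = 0.6486, c = 1.3195 rad; semiperimeter s = 1.9418.
By l'Huilier's theorem, tan(E/4) = √[tan(s/2) tan((s−a)/2) tan((s−b)/2) tan((s−c)/2)], giving spherical excess E = 0.2729 rad.
Area = E·R² = 0.2729 × (1737.4)² ≈ 823766 km².

823766 km²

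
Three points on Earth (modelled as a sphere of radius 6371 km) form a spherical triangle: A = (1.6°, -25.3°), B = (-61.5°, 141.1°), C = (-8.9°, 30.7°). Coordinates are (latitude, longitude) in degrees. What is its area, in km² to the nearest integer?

Side lengths (central angles): a = 1.5992, b = 0.9909, c = 2.0808 rad; semiperimeter s = 2.3354.
By l'Huilier's theorem, tan(E/4) = √[tan(s/2) tan((s−a)/2) tan((s−b)/2) tan((s−c)/2)], giving spherical excess E = 1.1790 rad.
Area = E·R² = 1.1790 × (6371)² ≈ 47854024 km².

47854024 km²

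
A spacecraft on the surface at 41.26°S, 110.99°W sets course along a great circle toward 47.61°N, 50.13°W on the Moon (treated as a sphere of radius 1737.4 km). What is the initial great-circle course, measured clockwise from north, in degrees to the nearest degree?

37°

Δλ = 60.860° = 1.0622 rad.
y = sin Δλ · cos φ₂ = (0.8734)(0.6742) = 0.5888
x = cos φ₁ sin φ₂ − sin φ₁ cos φ₂ cos Δλ = (0.7517)(0.7386) − (-0.6595)(0.6742)(0.4869) = 0.7717
θ = atan2(y, x) = 37.35°, so the bearing is 37°.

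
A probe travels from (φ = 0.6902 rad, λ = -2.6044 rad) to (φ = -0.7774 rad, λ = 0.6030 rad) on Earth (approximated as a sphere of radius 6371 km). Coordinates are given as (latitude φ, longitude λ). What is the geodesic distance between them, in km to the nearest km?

19378 km

In radians: φ₁ = 0.6902, φ₂ = -0.7774, Δλ = -176.230° = -3.0758 rad.
Haversine: a = sin²(Δφ/2) + cos φ₁ cos φ₂ sin²(Δλ/2) = 0.4485 + (0.7711)(0.7127)(0.9989) = 0.99751.
Central angle c = 2·arcsin(√a) = 3.04166 rad.
Distance = R·c = 6371 × 3.0417 ≈ 19378 km.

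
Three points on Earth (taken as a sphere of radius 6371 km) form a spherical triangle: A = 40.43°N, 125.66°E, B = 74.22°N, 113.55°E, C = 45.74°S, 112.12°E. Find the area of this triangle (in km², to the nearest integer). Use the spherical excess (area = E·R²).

8662747 km²

Side lengths (central angles): a = 2.0938, b = 1.5187, c = 0.5980 rad; semiperimeter s = 2.1052.
By l'Huilier's theorem, tan(E/4) = √[tan(s/2) tan((s−a)/2) tan((s−b)/2) tan((s−c)/2)], giving spherical excess E = 0.2134 rad.
Area = E·R² = 0.2134 × (6371)² ≈ 8662747 km².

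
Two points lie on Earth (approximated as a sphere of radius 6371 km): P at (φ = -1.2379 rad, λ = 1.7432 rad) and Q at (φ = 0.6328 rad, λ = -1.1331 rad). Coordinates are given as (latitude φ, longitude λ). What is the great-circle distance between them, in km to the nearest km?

16058 km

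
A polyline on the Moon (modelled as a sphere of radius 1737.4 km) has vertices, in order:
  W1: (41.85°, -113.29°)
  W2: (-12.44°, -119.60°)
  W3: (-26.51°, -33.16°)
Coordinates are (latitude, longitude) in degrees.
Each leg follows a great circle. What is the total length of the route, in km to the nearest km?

Leg W1→W2: central angle 0.9530 rad, distance 1655.7 km.
Leg W2→W3: central angle 1.4198 rad, distance 2466.8 km.
Total: 1655.7 + 2466.8 ≈ 4122 km.

4122 km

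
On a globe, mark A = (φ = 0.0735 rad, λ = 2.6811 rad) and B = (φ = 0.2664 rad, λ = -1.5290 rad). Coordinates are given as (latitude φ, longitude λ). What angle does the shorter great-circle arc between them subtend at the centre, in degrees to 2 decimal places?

With latitudes φ₁ = 4.211°, φ₂ = 15.264° and longitude difference Δλ = 118.779°:
cos c = sin φ₁ sin φ₂ + cos φ₁ cos φ₂ cos Δλ = (0.0734)(0.2633) + (0.9973)(0.9647)(-0.4814) = -0.44386,
so c = arccos(-0.44386) = 2.03070 rad.
So the angular separation is 116.35°.

116.35°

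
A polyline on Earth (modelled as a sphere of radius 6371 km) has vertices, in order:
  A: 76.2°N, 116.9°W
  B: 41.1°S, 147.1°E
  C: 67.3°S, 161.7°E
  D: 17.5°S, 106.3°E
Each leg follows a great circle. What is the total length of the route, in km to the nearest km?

24393 km

Leg A→B: central angle 2.2879 rad, distance 14576.1 km.
Leg B→C: central angle 0.4781 rad, distance 3046.0 km.
Leg C→D: central angle 1.0628 rad, distance 6771.3 km.
Total: 14576.1 + 3046.0 + 6771.3 ≈ 24393 km.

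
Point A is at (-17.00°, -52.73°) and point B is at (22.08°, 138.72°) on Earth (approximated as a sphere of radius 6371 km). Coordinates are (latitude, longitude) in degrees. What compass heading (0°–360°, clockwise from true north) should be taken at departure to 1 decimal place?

297.1°

Δλ = -168.550° = -2.9418 rad.
y = sin Δλ · cos φ₂ = (-0.1985)(0.9267) = -0.1840
x = cos φ₁ sin φ₂ − sin φ₁ cos φ₂ cos Δλ = (0.9563)(0.3759) − (-0.2924)(0.9267)(-0.9801) = 0.0939
θ = atan2(y, x) = -62.95°; adding 360° gives 297.1°.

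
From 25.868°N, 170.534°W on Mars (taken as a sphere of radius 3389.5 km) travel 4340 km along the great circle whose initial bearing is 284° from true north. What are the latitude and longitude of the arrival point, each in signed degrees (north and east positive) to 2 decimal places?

19.48°, 109.02°

Angular distance δ = d/R = 4340/3389.5 = 1.28042 rad; initial bearing θ = 4.9567 rad.
sin φ₂ = sin φ₁ cos δ + cos φ₁ sin δ cos θ = (0.4363)(0.2863) + (0.8998)(0.9581)(0.2419) = 0.3335, so φ₂ = 19.48°.
Δλ = atan2(sin θ sin δ cos φ₁, cos δ − sin φ₁ sin φ₂) = atan2(-0.8365, 0.1408) = -80.445°.
λ₂ = -170.534° − 80.445° = -250.98° → 109.02° after wrapping to (−180°, 180°].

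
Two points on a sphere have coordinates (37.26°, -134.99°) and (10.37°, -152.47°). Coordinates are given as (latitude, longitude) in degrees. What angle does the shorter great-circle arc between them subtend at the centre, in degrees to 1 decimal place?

In radians: φ₁ = 0.6503, φ₂ = 0.1810, Δλ = -17.480° = -0.3051 rad.
Haversine: a = sin²(Δφ/2) + cos φ₁ cos φ₂ sin²(Δλ/2) = 0.0541 + (0.7959)(0.9837)(0.0231) = 0.07214.
Central angle c = 2·arcsin(√a) = 0.54385 rad.
So the angular separation is 31.2°.

31.2°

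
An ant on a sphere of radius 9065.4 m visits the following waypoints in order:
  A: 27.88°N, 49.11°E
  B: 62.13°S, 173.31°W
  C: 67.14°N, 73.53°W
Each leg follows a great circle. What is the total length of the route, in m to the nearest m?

Leg A→B: central angle 2.3723 rad, distance 21506.1 m.
Leg B→C: central angle 2.5782 rad, distance 23372.0 m.
Total: 21506.1 + 23372.0 ≈ 44878 m.

44878 m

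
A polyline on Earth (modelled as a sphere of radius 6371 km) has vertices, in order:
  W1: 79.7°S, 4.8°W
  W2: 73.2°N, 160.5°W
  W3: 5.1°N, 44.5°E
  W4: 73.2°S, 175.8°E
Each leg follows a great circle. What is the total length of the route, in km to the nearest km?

Leg W1→W2: central angle 2.9931 rad, distance 19069.0 km.
Leg W2→W3: central angle 1.7475 rad, distance 11133.5 km.
Leg W3→W4: central angle 1.8495 rad, distance 11783.1 km.
Total: 19069.0 + 11133.5 + 11783.1 ≈ 41986 km.

41986 km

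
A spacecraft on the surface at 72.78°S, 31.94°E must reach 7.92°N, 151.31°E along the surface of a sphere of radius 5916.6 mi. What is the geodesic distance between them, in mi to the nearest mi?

10945 mi

Let φ₁ = -1.2703 rad, φ₂ = 0.1382 rad, and Δλ = 2.0834 rad.
cos c = sin φ₁ sin φ₂ + cos φ₁ cos φ₂ cos Δλ = (-0.9552)(0.1378) + (0.2960)(0.9905)(-0.4904) = -0.27542,
so c = arccos(-0.27542) = 1.84982 rad.
Distance = R·c = 5916.6 × 1.8498 ≈ 10945 mi.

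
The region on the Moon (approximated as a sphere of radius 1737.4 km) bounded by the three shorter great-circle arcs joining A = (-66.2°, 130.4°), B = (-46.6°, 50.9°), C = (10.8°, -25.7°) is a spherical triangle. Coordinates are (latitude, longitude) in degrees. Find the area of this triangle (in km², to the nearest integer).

Side lengths (central angles): a = 1.5505, b = 2.1339, c = 0.7737 rad; semiperimeter s = 2.2291.
By l'Huilier's theorem, tan(E/4) = √[tan(s/2) tan((s−a)/2) tan((s−b)/2) tan((s−c)/2)], giving spherical excess E = 0.6916 rad.
Area = E·R² = 0.6916 × (1737.4)² ≈ 2087576 km².

2087576 km²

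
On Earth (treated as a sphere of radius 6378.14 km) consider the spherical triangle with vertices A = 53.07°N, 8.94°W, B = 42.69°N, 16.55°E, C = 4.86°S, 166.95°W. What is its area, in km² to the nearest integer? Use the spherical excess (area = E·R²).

Side lengths (central angles): a = 2.4791, b = 2.2432, c = 0.3463 rad; semiperimeter s = 2.5343.
By l'Huilier's theorem, tan(E/4) = √[tan(s/2) tan((s−a)/2) tan((s−b)/2) tan((s−c)/2)], giving spherical excess E = 0.6271 rad.
Area = E·R² = 0.6271 × (6378.14)² ≈ 25511033 km².

25511033 km²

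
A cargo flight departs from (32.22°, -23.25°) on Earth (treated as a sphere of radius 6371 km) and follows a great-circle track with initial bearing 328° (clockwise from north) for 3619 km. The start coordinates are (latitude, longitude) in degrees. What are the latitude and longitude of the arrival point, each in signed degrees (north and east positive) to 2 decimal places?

Angular distance δ = d/R = 3619/6371 = 0.56804 rad; initial bearing θ = 5.7247 rad.
sin φ₂ = sin φ₁ cos δ + cos φ₁ sin δ cos θ = (0.5332)(0.8430) + (0.8460)(0.5380)(0.8480) = 0.8354, so φ₂ = 56.66°.
Δλ = atan2(sin θ sin δ cos φ₁, cos δ − sin φ₁ sin φ₂) = atan2(-0.2412, 0.3975) = -31.245°.
λ₂ = -23.250° − 31.245° = -54.50°.

56.66°, -54.50°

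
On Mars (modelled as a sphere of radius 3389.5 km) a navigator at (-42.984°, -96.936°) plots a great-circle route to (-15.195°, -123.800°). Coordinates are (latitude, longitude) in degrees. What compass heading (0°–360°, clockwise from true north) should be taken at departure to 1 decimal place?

312.2°

With φ₁ = -0.7502, φ₂ = -0.2652, Δλ = -0.4689 rad, the forward-azimuth formula gives
θ = atan2( sin Δλ cos φ₂ , cos φ₁ sin φ₂ − sin φ₁ cos φ₂ cos Δλ ) = atan2(-0.4361, 0.3952) = -47.81°.
Adding 360° brings this into [0°, 360°): 312.2°.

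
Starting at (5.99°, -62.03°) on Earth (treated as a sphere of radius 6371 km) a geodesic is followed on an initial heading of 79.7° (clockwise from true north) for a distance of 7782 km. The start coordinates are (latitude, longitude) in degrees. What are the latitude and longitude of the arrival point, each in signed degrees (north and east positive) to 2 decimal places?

Angular distance δ = d/R = 7782/6371 = 1.22147 rad; initial bearing θ = 1.3910 rad.
sin φ₂ = sin φ₁ cos δ + cos φ₁ sin δ cos θ = (0.1044)(0.3423) + (0.9945)(0.9396)(0.1788) = 0.2028, so φ₂ = 11.70°.
Δλ = atan2(sin θ sin δ cos φ₁, cos δ − sin φ₁ sin φ₂) = atan2(0.9194, 0.3211) = 70.749°.
λ₂ = -62.030° + 70.749° = 8.72°.

11.70°, 8.72°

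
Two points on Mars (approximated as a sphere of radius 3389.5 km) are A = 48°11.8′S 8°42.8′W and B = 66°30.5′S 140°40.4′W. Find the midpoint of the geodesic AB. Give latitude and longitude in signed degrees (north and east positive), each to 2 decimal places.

-73.33°, -45.25°

The central angle between A and B is δ = 1.0403 rad.
With f = 0.5, the slerp weights are sin((1−f)δ)/sin δ = 0.5762 and sin(fδ)/sin δ = 0.5762.
Weighted sum of the unit vectors: (0.5762)·(0.6589,-0.1010,-0.7454) + (0.5762)·(-0.3083,-0.2526,-0.9171) = (0.2020, -0.2037, -0.9580).
Converting back: φ = atan2(z, √(x²+y²)) = -73.33°, λ = atan2(y, x) = -45.25°.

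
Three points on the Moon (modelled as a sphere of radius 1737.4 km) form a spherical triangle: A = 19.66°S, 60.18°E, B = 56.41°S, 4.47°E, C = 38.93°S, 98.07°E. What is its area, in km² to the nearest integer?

1046502 km²

Side lengths (central angles): a = 1.0513, b = 0.6607, c = 0.9597 rad; semiperimeter s = 1.3359.
By l'Huilier's theorem, tan(E/4) = √[tan(s/2) tan((s−a)/2) tan((s−b)/2) tan((s−c)/2)], giving spherical excess E = 0.3467 rad.
Area = E·R² = 0.3467 × (1737.4)² ≈ 1046502 km².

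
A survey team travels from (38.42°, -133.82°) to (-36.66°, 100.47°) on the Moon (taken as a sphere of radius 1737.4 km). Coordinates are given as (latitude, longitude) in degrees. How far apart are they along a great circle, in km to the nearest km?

4171 km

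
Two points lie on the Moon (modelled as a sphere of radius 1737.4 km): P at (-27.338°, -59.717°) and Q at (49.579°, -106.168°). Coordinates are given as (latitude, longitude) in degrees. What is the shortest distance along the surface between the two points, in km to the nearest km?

With latitudes φ₁ = -27.338°, φ₂ = 49.579° and longitude difference Δλ = -46.451°:
cos c = sin φ₁ sin φ₂ + cos φ₁ cos φ₂ cos Δλ = (-0.4592)(0.7613) + (0.8883)(0.6484)(0.6890) = 0.04722,
so c = arccos(0.04722) = 1.52356 rad.
Distance = R·c = 1737.4 × 1.5236 ≈ 2647 km.

2647 km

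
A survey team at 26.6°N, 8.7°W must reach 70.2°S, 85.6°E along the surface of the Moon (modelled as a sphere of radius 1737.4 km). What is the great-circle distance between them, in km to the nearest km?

Let φ₁ = 0.4643 rad, φ₂ = -1.2252 rad, and Δλ = 1.6458 rad.
cos c = sin φ₁ sin φ₂ + cos φ₁ cos φ₂ cos Δλ = (0.4478)(-0.9409) + (0.8942)(0.3387)(-0.0750) = -0.44400,
so c = arccos(-0.44400) = 2.03085 rad.
Distance = R·c = 1737.4 × 2.0309 ≈ 3528 km.

3528 km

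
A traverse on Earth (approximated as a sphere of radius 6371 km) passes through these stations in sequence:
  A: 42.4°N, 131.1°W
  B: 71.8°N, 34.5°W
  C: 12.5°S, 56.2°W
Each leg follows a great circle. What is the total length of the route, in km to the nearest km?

15307 km

Leg A→B: central angle 0.9096 rad, distance 5795.1 km.
Leg B→C: central angle 1.4930 rad, distance 9512.0 km.
Total: 5795.1 + 9512.0 ≈ 15307 km.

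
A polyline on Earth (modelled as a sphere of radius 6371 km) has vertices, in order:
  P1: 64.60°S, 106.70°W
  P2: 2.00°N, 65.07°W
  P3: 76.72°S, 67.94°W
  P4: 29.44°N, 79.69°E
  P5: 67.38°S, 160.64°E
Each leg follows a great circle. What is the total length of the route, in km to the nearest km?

44025 km

Leg P1→P2: central angle 1.2777 rad, distance 8140.4 km.
Leg P2→P3: central angle 1.3742 rad, distance 8755.1 km.
Leg P3→P4: central angle 2.2749 rad, distance 14493.2 km.
Leg P4→P5: central angle 1.9834 rad, distance 12636.4 km.
Total: 8140.4 + 8755.1 + 14493.2 + 12636.4 ≈ 44025 km.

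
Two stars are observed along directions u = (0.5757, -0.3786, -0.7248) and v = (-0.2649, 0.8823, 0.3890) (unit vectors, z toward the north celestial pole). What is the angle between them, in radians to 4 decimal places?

u·v = -0.7685; |u| = 1.0001, |v| = 1.0000.
cos θ = (u·v)/(|u||v|) = -0.7685, so θ = 2.4472 rad.

2.4472 rad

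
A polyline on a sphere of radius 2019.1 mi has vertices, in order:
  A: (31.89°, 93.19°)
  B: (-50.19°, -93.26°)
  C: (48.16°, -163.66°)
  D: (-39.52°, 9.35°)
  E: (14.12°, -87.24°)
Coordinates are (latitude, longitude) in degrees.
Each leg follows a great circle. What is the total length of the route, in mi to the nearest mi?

19398 mi

Leg A→B: central angle 2.8114 rad, distance 5676.5 mi.
Leg B→C: central angle 2.0142 rad, distance 4066.9 mi.
Leg C→D: central angle 2.9672 rad, distance 5991.0 mi.
Leg D→E: central angle 1.8143 rad, distance 3663.2 mi.
Total: 5676.5 + 4066.9 + 5991.0 + 3663.2 ≈ 19398 mi.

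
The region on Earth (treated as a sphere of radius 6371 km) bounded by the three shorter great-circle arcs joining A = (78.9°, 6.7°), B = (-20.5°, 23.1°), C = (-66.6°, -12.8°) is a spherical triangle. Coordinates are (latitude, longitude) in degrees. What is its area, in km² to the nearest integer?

33140363 km²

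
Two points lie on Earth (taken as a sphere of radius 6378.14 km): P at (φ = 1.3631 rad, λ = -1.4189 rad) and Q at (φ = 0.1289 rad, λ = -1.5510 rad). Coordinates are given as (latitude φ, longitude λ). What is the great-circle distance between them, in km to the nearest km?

7884 km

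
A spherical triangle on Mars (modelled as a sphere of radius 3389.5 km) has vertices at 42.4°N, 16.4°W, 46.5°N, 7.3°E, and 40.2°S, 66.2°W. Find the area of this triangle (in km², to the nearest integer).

Side lengths (central angles): a = 1.8953, b = 1.6420, c = 0.3026 rad; semiperimeter s = 1.9200.
By l'Huilier's theorem, tan(E/4) = √[tan(s/2) tan((s−a)/2) tan((s−b)/2) tan((s−c)/2)], giving spherical excess E = 0.2030 rad.
Area = E·R² = 0.2030 × (3389.5)² ≈ 2331655 km².

2331655 km²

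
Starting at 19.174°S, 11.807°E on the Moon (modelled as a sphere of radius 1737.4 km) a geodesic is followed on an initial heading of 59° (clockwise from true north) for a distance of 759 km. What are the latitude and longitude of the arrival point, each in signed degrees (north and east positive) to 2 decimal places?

Angular distance δ = d/R = 759/1737.4 = 0.43686 rad; initial bearing θ = 1.0297 rad.
sin φ₂ = sin φ₁ cos δ + cos φ₁ sin δ cos θ = (-0.3284)(0.9061) + (0.9445)(0.4231)(0.5150) = -0.0918, so φ₂ = -5.27°.
Δλ = atan2(sin θ sin δ cos φ₁, cos δ − sin φ₁ sin φ₂) = atan2(0.3425, 0.8759) = 21.358°.
λ₂ = 11.807° + 21.358° = 33.17°.

-5.27°, 33.17°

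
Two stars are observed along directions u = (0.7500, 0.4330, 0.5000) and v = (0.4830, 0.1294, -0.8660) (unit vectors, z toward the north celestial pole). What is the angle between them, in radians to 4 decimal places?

1.5855 rad

u·v = -0.0147; |u| = 1.0000, |v| = 1.0000.
cos θ = (u·v)/(|u||v|) = -0.0147, so θ = 1.5855 rad.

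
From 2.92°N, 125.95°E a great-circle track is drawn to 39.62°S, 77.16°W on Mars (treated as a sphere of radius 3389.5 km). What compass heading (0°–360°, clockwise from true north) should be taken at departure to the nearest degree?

Δλ = 156.890° = 2.7382 rad.
y = sin Δλ · cos φ₂ = (0.3925)(0.7703) = 0.3023
x = cos φ₁ sin φ₂ − sin φ₁ cos φ₂ cos Δλ = (0.9987)(-0.6377) − (0.0509)(0.7703)(-0.9198) = -0.6008
θ = atan2(y, x) = 153.29°, so the bearing is 153°.

153°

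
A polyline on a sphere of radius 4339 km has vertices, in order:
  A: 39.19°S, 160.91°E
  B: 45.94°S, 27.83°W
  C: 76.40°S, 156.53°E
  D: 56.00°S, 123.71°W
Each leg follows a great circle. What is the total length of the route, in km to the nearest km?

14095 km

Leg A→B: central angle 1.6495 rad, distance 7157.2 km.
Leg B→C: central angle 1.0058 rad, distance 4364.2 km.
Leg C→D: central angle 0.5932 rad, distance 2573.8 km.
Total: 7157.2 + 4364.2 + 2573.8 ≈ 14095 km.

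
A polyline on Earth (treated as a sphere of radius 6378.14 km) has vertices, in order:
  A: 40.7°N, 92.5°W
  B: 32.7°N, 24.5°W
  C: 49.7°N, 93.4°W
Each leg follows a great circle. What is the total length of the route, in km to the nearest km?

11834 km

Leg A→B: central angle 0.9382 rad, distance 5983.7 km.
Leg B→C: central angle 0.9173 rad, distance 5850.7 km.
Total: 5983.7 + 5850.7 ≈ 11834 km.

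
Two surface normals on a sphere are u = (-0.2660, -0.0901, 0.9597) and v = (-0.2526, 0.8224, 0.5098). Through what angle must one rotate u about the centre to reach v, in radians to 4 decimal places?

1.0674 rad

u·v = 0.4823; |u| = 0.9999, |v| = 1.0000.
cos θ = (u·v)/(|u||v|) = 0.4824, so θ = 1.0674 rad.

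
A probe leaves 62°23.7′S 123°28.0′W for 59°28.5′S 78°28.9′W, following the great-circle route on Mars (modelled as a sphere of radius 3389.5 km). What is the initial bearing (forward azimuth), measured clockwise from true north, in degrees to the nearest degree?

With φ₁ = -1.0890, φ₂ = -1.0380, Δλ = 0.7851 rad, the forward-azimuth formula gives
θ = atan2( sin Δλ cos φ₂ , cos φ₁ sin φ₂ − sin φ₁ cos φ₂ cos Δλ ) = atan2(0.3591, -0.0808) = 102.68°.
So the initial bearing is 103°.

103°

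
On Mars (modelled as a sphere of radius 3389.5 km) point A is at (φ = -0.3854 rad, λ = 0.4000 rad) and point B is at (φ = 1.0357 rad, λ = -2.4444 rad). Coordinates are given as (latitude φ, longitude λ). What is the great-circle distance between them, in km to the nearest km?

8331 km

With latitudes φ₁ = -22.082°, φ₂ = 59.341° and longitude difference Δλ = -162.972°:
Haversine: a = sin²(Δφ/2) + cos φ₁ cos φ₂ sin²(Δλ/2) = 0.4254 + (0.9266)(0.5099)(0.9781) = 0.88759.
Central angle c = 2·arcsin(√a) = 2.45781 rad.
Distance = R·c = 3389.5 × 2.4578 ≈ 8331 km.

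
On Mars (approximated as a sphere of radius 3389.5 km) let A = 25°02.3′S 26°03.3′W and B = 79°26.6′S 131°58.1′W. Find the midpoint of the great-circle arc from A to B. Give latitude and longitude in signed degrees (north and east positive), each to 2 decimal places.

-58.15°, -37.69°

The central angle between A and B is δ = 1.1912 rad.
With f = 0.5, the slerp weights are sin((1−f)δ)/sin δ = 0.6040 and sin(fδ)/sin δ = 0.6040.
Weighted sum of the unit vectors: (0.6040)·(0.8139,-0.3980,-0.4232) + (0.6040)·(-0.1225,-0.1362,-0.9831) = (0.4176, -0.3226, -0.8494).
Converting back: φ = atan2(z, √(x²+y²)) = -58.15°, λ = atan2(y, x) = -37.69°.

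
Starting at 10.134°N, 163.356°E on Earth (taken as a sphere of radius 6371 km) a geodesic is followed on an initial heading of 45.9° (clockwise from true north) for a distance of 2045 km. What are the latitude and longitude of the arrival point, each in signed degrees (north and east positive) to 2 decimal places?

Angular distance δ = d/R = 2045/6371 = 0.32099 rad; initial bearing θ = 0.8011 rad.
sin φ₂ = sin φ₁ cos δ + cos φ₁ sin δ cos θ = (0.1760)(0.9489) + (0.9844)(0.3155)(0.6959) = 0.3831, so φ₂ = 22.53°.
Δλ = atan2(sin θ sin δ cos φ₁, cos δ − sin φ₁ sin φ₂) = atan2(0.2230, 0.8815) = 14.199°.
λ₂ = 163.356° + 14.199° = 177.55°.

22.53°, 177.55°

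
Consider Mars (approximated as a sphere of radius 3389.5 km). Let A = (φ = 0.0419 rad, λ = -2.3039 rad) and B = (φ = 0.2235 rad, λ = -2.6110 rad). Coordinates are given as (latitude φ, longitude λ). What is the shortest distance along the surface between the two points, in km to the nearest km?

1200 km

With latitudes φ₁ = 2.401°, φ₂ = 12.806° and longitude difference Δλ = -17.596°:
cos c = sin φ₁ sin φ₂ + cos φ₁ cos φ₂ cos Δλ = (0.0419)(0.2216) + (0.9991)(0.9751)(0.9532) = 0.93797,
so c = arccos(0.93797) = 0.35406 rad.
Distance = R·c = 3389.5 × 0.3541 ≈ 1200 km.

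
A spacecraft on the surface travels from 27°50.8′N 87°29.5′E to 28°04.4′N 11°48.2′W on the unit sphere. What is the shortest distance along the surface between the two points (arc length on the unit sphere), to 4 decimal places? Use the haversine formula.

1.4768

Let φ₁ = 0.4860 rad, φ₂ = 0.4900 rad, and Δλ = -1.7330 rad.
Haversine: a = sin²(Δφ/2) + cos φ₁ cos φ₂ sin²(Δλ/2) = 0.0000 + (0.8842)(0.8823)(0.5808) = 0.45310.
Central angle c = 2·arcsin(√a) = 1.47685 rad.
On the unit sphere the arc length equals the central angle: 1.4768.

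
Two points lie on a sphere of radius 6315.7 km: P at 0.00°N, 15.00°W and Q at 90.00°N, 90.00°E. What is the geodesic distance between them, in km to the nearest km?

9921 km

In radians: φ₁ = 0.0000, φ₂ = 1.5708, Δλ = 105.000° = 1.8326 rad.
cos c = sin φ₁ sin φ₂ + cos φ₁ cos φ₂ cos Δλ = (0.0000)(1.0000) + (1.0000)(0.0000)(-0.2588) = 0.00000,
so c = arccos(0.00000) = 1.57080 rad.
Distance = R·c = 6315.7 × 1.5708 ≈ 9921 km.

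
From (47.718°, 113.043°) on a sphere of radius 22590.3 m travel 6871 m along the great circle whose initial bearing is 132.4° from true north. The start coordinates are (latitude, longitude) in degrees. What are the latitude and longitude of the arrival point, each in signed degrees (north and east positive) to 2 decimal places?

34.75°, 128.66°

Angular distance δ = d/R = 6871/22590.3 = 0.30416 rad; initial bearing θ = 2.3108 rad.
sin φ₂ = sin φ₁ cos δ + cos φ₁ sin δ cos θ = (0.7398)(0.9541) + (0.6728)(0.2995)(-0.6743) = 0.5700, so φ₂ = 34.75°.
Δλ = atan2(sin θ sin δ cos φ₁, cos δ − sin φ₁ sin φ₂) = atan2(0.1488, 0.5324) = 15.615°.
λ₂ = 113.043° + 15.615° = 128.66°.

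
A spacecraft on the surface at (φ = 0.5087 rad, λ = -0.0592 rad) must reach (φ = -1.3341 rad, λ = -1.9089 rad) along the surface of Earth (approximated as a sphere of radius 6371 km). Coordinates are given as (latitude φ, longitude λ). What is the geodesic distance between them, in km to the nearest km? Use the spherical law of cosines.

13565 km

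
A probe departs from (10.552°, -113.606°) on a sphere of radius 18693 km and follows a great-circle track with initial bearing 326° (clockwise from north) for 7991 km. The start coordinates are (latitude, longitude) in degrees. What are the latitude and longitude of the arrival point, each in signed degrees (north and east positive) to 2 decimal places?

Angular distance δ = d/R = 7991/18693 = 0.42749 rad; initial bearing θ = 5.6898 rad.
sin φ₂ = sin φ₁ cos δ + cos φ₁ sin δ cos θ = (0.1831)(0.9100) + (0.9831)(0.4146)(0.8290) = 0.5045, so φ₂ = 30.30°.
Δλ = atan2(sin θ sin δ cos φ₁, cos δ − sin φ₁ sin φ₂) = atan2(-0.2279, 0.8176) = -15.576°.
λ₂ = -113.606° − 15.576° = -129.18°.

30.30°, -129.18°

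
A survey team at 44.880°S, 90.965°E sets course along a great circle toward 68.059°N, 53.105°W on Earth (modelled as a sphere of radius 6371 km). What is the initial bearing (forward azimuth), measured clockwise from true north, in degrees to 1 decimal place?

With φ₁ = -0.7833, φ₂ = 1.1879, Δλ = -2.5145 rad, the forward-azimuth formula gives
θ = atan2( sin Δλ cos φ₂ , cos φ₁ sin φ₂ − sin φ₁ cos φ₂ cos Δλ ) = atan2(-0.2193, 0.4438) = -26.29°.
Adding 360° brings this into [0°, 360°): 333.7°.

333.7°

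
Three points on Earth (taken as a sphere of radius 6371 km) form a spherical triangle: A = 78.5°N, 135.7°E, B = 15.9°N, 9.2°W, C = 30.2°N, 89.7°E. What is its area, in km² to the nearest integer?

34450602 km²

Side lengths (central angles): a = 1.5616, b = 0.9114, c = 1.4590 rad; semiperimeter s = 1.9660.
By l'Huilier's theorem, tan(E/4) = √[tan(s/2) tan((s−a)/2) tan((s−b)/2) tan((s−c)/2)], giving spherical excess E = 0.8488 rad.
Area = E·R² = 0.8488 × (6371)² ≈ 34450602 km².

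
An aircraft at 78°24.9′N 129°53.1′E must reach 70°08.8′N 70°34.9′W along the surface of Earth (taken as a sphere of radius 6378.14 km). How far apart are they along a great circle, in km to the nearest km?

3447 km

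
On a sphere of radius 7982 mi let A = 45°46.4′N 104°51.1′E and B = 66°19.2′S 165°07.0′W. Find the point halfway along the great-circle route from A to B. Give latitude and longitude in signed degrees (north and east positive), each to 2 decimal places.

The central angle between A and B is δ = 2.2868 rad.
With f = 0.5, the slerp weights are sin((1−f)δ)/sin δ = 1.2063 and sin(fδ)/sin δ = 1.2063.
Weighted sum of the unit vectors: (1.2063)·(-0.1788,0.6742,0.7166) + (1.2063)·(-0.3882,-0.1032,-0.9158) = (-0.6839, 0.6889, -0.2403).
Converting back: φ = atan2(z, √(x²+y²)) = -13.91°, λ = atan2(y, x) = 134.79°.

-13.91°, 134.79°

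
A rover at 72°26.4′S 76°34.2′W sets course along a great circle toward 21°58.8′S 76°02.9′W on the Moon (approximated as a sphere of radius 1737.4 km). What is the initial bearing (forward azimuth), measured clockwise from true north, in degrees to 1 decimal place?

With φ₁ = -1.2643, φ₂ = -0.3836, Δλ = 0.0091 rad, the forward-azimuth formula gives
θ = atan2( sin Δλ cos φ₂ , cos φ₁ sin φ₂ − sin φ₁ cos φ₂ cos Δλ ) = atan2(0.0084, 0.7711) = 0.63°.
So the initial bearing is 0.6°.

0.6°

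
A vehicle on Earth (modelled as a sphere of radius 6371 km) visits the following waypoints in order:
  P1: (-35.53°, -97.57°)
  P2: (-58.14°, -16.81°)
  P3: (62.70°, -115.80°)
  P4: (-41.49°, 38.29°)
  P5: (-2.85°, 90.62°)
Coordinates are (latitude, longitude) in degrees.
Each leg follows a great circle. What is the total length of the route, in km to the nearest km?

Leg P1→P2: central angle 0.9733 rad, distance 6201.1 km.
Leg P2→P3: central angle 2.4858 rad, distance 15837.1 km.
Leg P3→P4: central angle 2.6854 rad, distance 17108.5 km.
Leg P4→P5: central angle 1.0585 rad, distance 6744.0 km.
Total: 6201.1 + 15837.1 + 17108.5 + 6744.0 ≈ 45891 km.

45891 km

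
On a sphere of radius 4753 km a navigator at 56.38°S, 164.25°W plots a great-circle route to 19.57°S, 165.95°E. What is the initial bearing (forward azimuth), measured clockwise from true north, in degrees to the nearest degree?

317°

With φ₁ = -0.9840, φ₂ = -0.3416, Δλ = -0.5201 rad, the forward-azimuth formula gives
θ = atan2( sin Δλ cos φ₂ , cos φ₁ sin φ₂ − sin φ₁ cos φ₂ cos Δλ ) = atan2(-0.4683, 0.4954) = -43.39°.
Adding 360° brings this into [0°, 360°): 317°.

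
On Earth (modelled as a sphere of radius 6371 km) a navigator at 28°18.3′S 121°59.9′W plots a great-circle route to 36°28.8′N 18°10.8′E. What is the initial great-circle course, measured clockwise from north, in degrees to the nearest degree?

66°

With φ₁ = -0.4940, φ₂ = 0.6367, Δλ = 2.4466 rad, the forward-azimuth formula gives
θ = atan2( sin Δλ cos φ₂ , cos φ₁ sin φ₂ − sin φ₁ cos φ₂ cos Δλ ) = atan2(0.5149, 0.2306) = 65.87°.
So the initial bearing is 66°.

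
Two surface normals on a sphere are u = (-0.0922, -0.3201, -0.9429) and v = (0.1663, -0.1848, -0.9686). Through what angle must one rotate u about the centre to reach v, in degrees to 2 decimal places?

16.84°

u·v = 0.9571; |u| = 1.0000, |v| = 1.0000.
cos θ = (u·v)/(|u||v|) = 0.9571, so θ = 16.84°.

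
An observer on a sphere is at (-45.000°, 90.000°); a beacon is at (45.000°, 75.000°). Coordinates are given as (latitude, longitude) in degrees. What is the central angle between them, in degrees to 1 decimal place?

With latitudes φ₁ = -45.000°, φ₂ = 45.000° and longitude difference Δλ = -15.000°:
cos c = sin φ₁ sin φ₂ + cos φ₁ cos φ₂ cos Δλ = (-0.7071)(0.7071) + (0.7071)(0.7071)(0.9659) = -0.01704,
so c = arccos(-0.01704) = 1.58783 rad.
So the angular separation is 91.0°.

91.0°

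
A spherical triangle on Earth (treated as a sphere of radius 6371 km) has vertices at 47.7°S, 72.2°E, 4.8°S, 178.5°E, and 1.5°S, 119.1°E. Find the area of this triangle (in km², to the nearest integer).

Side lengths (central angles): a = 1.0365, b = 1.0712, c = 1.6975 rad; semiperimeter s = 1.9026.
By l'Huilier's theorem, tan(E/4) = √[tan(s/2) tan((s−a)/2) tan((s−b)/2) tan((s−c)/2)], giving spherical excess E = 0.6798 rad.
Area = E·R² = 0.6798 × (6371)² ≈ 27592550 km².

27592550 km²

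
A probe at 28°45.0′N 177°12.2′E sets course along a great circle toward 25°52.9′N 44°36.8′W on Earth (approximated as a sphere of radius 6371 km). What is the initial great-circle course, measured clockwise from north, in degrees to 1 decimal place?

With φ₁ = 0.5018, φ₂ = 0.4517, Δλ = 2.4118 rad, the forward-azimuth formula gives
θ = atan2( sin Δλ cos φ₂ , cos φ₁ sin φ₂ − sin φ₁ cos φ₂ cos Δλ ) = atan2(0.5999, 0.7052) = 40.39°.
So the initial bearing is 40.4°.

40.4°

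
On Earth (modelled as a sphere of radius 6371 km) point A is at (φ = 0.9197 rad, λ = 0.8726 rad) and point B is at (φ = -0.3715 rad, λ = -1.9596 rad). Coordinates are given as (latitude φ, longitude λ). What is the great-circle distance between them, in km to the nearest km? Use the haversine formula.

16207 km

Let φ₁ = 0.9197 rad, φ₂ = -0.3715 rad, and Δλ = -2.8322 rad.
Haversine: a = sin²(Δφ/2) + cos φ₁ cos φ₂ sin²(Δλ/2) = 0.3620 + (0.6061)(0.9318)(0.9763) = 0.91333.
Central angle c = 2·arcsin(√a) = 2.54393 rad.
Distance = R·c = 6371 × 2.5439 ≈ 16207 km.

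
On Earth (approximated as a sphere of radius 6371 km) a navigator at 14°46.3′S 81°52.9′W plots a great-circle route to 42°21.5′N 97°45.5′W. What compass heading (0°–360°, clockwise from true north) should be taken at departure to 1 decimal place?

346.4°

With φ₁ = -0.2578, φ₂ = 0.7393, Δλ = -0.2771 rad, the forward-azimuth formula gives
θ = atan2( sin Δλ cos φ₂ , cos φ₁ sin φ₂ − sin φ₁ cos φ₂ cos Δλ ) = atan2(-0.2022, 0.8327) = -13.65°.
Adding 360° brings this into [0°, 360°): 346.4°.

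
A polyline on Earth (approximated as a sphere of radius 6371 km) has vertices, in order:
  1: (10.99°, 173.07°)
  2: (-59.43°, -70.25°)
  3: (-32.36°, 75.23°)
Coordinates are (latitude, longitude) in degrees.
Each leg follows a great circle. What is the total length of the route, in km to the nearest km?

Leg 1→2: central angle 1.9696 rad, distance 12548.3 km.
Leg 2→3: central angle 1.4637 rad, distance 9325.3 km.
Total: 12548.3 + 9325.3 ≈ 21874 km.

21874 km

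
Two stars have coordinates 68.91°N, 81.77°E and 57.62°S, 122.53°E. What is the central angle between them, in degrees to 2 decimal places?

Let φ₁ = 1.2027 rad, φ₂ = -1.0057 rad, and Δλ = 0.7114 rad.
Haversine: a = sin²(Δφ/2) + cos φ₁ cos φ₂ sin²(Δλ/2) = 0.7976 + (0.3598)(0.5355)(0.1213) = 0.82099.
Central angle c = 2·arcsin(√a) = 2.26788 rad.
So the angular separation is 129.94°.

129.94°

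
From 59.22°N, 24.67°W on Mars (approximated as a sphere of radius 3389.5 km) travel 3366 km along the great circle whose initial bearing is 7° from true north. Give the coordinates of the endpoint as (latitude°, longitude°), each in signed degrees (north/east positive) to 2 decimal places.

63.47°, 142.12°

Angular distance δ = d/R = 3366/3389.5 = 0.99307 rad; initial bearing θ = 0.1222 rad.
sin φ₂ = sin φ₁ cos δ + cos φ₁ sin δ cos θ = (0.8591)(0.5461) + (0.5117)(0.8377)(0.9925) = 0.8947, so φ₂ = 63.47°.
Δλ = atan2(sin θ sin δ cos φ₁, cos δ − sin φ₁ sin φ₂) = atan2(0.0522, -0.2225) = 166.788°.
λ₂ = -24.670° + 166.788° = 142.12°.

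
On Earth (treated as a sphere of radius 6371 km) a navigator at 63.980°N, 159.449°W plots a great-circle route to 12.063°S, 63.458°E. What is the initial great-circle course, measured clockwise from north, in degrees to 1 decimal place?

309.7°

Δλ = -137.093° = -2.3927 rad.
y = sin Δλ · cos φ₂ = (-0.6808)(0.9779) = -0.6658
x = cos φ₁ sin φ₂ − sin φ₁ cos φ₂ cos Δλ = (0.4387)(-0.2090) − (0.8986)(0.9779)(-0.7325) = 0.5520
θ = atan2(y, x) = -50.34°; adding 360° gives 309.7°.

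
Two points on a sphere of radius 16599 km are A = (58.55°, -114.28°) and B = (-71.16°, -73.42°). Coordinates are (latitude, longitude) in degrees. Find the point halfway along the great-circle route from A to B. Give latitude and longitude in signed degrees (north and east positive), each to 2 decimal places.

Central angle δ = 2.3185 rad. Interpolating on the sphere with fraction f = 0.5:
P = [sin((1−f)δ)·A + sin(fδ)·B] / sin δ = 1.2499·A + 1.2499·B in Cartesian coordinates,
giving P = (-0.1530, -0.9813, -0.1167), i.e. latitude -6.70°, longitude -98.86°.

-6.70°, -98.86°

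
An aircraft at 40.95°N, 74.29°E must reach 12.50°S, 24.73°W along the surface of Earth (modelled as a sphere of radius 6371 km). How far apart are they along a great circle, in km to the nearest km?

11667 km

In radians: φ₁ = 0.7147, φ₂ = -0.2182, Δλ = -99.020° = -1.7282 rad.
cos c = sin φ₁ sin φ₂ + cos φ₁ cos φ₂ cos Δλ = (0.6554)(-0.2164) + (0.7553)(0.9763)(-0.1568) = -0.25746,
so c = arccos(-0.25746) = 1.83119 rad.
Distance = R·c = 6371 × 1.8312 ≈ 11667 km.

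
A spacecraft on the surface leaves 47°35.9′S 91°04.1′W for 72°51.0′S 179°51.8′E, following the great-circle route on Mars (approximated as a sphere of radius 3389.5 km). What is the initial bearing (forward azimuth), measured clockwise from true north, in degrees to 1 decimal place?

With φ₁ = -0.8307, φ₂ = -1.2715, Δλ = -1.5545 rad, the forward-azimuth formula gives
θ = atan2( sin Δλ cos φ₂ , cos φ₁ sin φ₂ − sin φ₁ cos φ₂ cos Δλ ) = atan2(-0.2948, -0.6408) = -155.29°.
Adding 360° brings this into [0°, 360°): 204.7°.

204.7°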